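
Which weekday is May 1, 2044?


Target: May 1, 2044
Anchor: Jan 1, 2044. With p = 2044 - 1 = 2043: (p + p//4 - p//100 + p//400) mod 7 = (2043 + 510 - 20 + 5) mod 7 = 2538 mod 7 = 4 -> Friday (Mon=0 ... Sun=6)
Days before May (Jan-Apr): 121 days
Weekday index = (4 + 121) mod 7 = 6

Sunday


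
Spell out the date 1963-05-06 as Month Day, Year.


ISO 1963-05-06 parses as year=1963, month=05, day=06
Month 5 -> May

May 6, 1963


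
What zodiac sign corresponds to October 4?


Date: October 4
Conventional tropical zodiac dates: Libra from September 23 onward; Scorpio starts October 23
October 4 falls within the Libra range

Libra


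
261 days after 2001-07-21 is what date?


Start: 2001-07-21, add 261 days
July 2001 has 31 days: 31 - 21 = 10 days to July 31 -> 251 left
August 2001 has 31 days -> 220 left
September 2001 has 30 days -> 190 left
October 2001 has 31 days -> 159 left
November 2001 has 30 days -> 129 left
December 2001 has 31 days -> 98 left
January 2002 has 31 days -> 67 left
February 2002 has 28 days -> 39 left
March 2002 has 31 days -> 8 left
April 2002: 8 <= 30 -> lands on April 8

Result: 2002-04-08


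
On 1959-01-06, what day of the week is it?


Date: January 6, 1959
Anchor: Jan 1, 1959. With p = 1959 - 1 = 1958: (p + p//4 - p//100 + p//400) mod 7 = (1958 + 489 - 19 + 4) mod 7 = 2432 mod 7 = 3 -> Thursday (Mon=0 ... Sun=6)
Days into year = 6 - 1 = 5
Weekday index = (3 + 5) mod 7 = 1

Day of the week: Tuesday


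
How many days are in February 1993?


February 1993 (leap year: no)

28 days


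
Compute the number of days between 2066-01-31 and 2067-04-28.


From 2066-01-31 to 2067-04-28
2066-01-31: day of year = 31
2067-04-28: days before April = 31 + 28 + 31 = 90 (2067 is not a leap year); day of year = 90 + 28 = 118
Rest of 2066: 365 - 31 = 334
Total = 334 + 118 = 452

452 days


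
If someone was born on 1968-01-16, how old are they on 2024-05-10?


Birth: 1968-01-16
Reference: 2024-05-10
Year difference: 2024 - 1968 = 56

56 years old


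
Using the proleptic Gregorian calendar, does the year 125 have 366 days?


Gregorian leap year rule: divisible by 4, but not by 100, unless also by 400.
125 is not divisible by 4 -> not a leap year

No


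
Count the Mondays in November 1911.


November 1911 has 30 days
Anchor: Jan 1, 1911. With p = 1911 - 1 = 1910: (p + p//4 - p//100 + p//400) mod 7 = (1910 + 477 - 19 + 4) mod 7 = 2372 mod 7 = 6 -> Sunday (Mon=0 ... Sun=6)
Days before November (Jan-Oct): 304; November 1 index = (6 + 304) mod 7 = 2 -> Wednesday
First Monday is November 6
Mondays: 6, 13, 20, 27

4 Mondays


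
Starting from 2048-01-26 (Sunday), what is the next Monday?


Current: Sunday
Target: Monday
Days ahead: 1

Next Monday: 2048-01-27


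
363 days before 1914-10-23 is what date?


Start: 1914-10-23, subtract 363 days
Back 23 days from October 23 reaches September 30, 1914 -> 340 left
September 1914 has 30 days -> back to August 31, 1914 -> 310 left
August 1914 has 31 days -> back to July 31, 1914 -> 279 left
July 1914 has 31 days -> back to June 30, 1914 -> 248 left
June 1914 has 30 days -> back to May 31, 1914 -> 218 left
May 1914 has 31 days -> back to April 30, 1914 -> 187 left
April 1914 has 30 days -> back to March 31, 1914 -> 157 left
March 1914 has 31 days -> back to February 28, 1914 -> 126 left
February 1914 has 28 days -> back to January 31, 1914 -> 98 left
January 1914 has 31 days -> back to December 31, 1913 -> 67 left
December 1913 has 31 days -> back to November 30, 1913 -> 36 left
November 1913 has 30 days -> back to October 31, 1913 -> 6 left
October 1913: 31 - 6 = 25 -> lands on October 25

Result: 1913-10-25


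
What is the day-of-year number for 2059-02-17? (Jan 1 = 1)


Date: February 17, 2059
Days in months 1 through 1: 31
Plus 17 days in February

Day of year: 48


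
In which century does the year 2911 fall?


Century = (year - 1) // 100 + 1
= (2911 - 1) // 100 + 1
= 2910 // 100 + 1
= 29 + 1

30th century


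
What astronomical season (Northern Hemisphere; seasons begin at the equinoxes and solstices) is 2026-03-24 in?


Date: March 24
Astronomical Spring (approx.; exact equinox/solstice day varies by year): March 20 to June 20
March 24 falls within the Spring window

Spring


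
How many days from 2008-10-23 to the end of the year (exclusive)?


Day of year: 297 of 366
Remaining = 366 - 297

69 days


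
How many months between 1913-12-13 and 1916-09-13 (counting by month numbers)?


From December 1913 to September 1916
3 years * 12 = 36 months, minus 3 months = 33

33 months


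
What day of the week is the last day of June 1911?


June 1911 has 30 days
Anchor: Jan 1, 1911. With p = 1911 - 1 = 1910: (p + p//4 - p//100 + p//400) mod 7 = (1910 + 477 - 19 + 4) mod 7 = 2372 mod 7 = 6 -> Sunday (Mon=0 ... Sun=6)
Days before June (Jan-May): 151; June 1 index = (6 + 151) mod 7 = 3 -> Thursday
Last day offset: 30 - 1 = 29 days
Weekday index = (3 + 29) mod 7 = 4

Friday, June 30


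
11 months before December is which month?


December is month 12
12 - 11 = 1

January


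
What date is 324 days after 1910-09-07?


Start: 1910-09-07, add 324 days
September 1910 has 30 days: 30 - 7 = 23 days to September 30 -> 301 left
October 1910 has 31 days -> 270 left
November 1910 has 30 days -> 240 left
December 1910 has 31 days -> 209 left
January 1911 has 31 days -> 178 left
February 1911 has 28 days -> 150 left
March 1911 has 31 days -> 119 left
April 1911 has 30 days -> 89 left
May 1911 has 31 days -> 58 left
June 1911 has 30 days -> 28 left
July 1911: 28 <= 31 -> lands on July 28

Result: 1911-07-28


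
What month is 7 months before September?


September is month 9
9 - 7 = 2

February


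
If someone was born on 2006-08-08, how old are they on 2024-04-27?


Birth: 2006-08-08
Reference: 2024-04-27
Year difference: 2024 - 2006 = 18
Birthday not yet reached in 2024, subtract 1

17 years old


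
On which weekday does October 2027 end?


October 2027 has 31 days
Anchor: Jan 1, 2027. With p = 2027 - 1 = 2026: (p + p//4 - p//100 + p//400) mod 7 = (2026 + 506 - 20 + 5) mod 7 = 2517 mod 7 = 4 -> Friday (Mon=0 ... Sun=6)
Days before October (Jan-Sep): 273; October 1 index = (4 + 273) mod 7 = 4 -> Friday
Last day offset: 31 - 1 = 30 days
Weekday index = (4 + 30) mod 7 = 6

Sunday, October 31


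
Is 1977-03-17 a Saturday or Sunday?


Anchor: Jan 1, 1977. With p = 1977 - 1 = 1976: (p + p//4 - p//100 + p//400) mod 7 = (1976 + 494 - 19 + 4) mod 7 = 2455 mod 7 = 5 -> Saturday (Mon=0 ... Sun=6)
Day of year: 76; offset = 75
Weekday index = (5 + 75) mod 7 = 3 -> Thursday
Weekend days: Saturday, Sunday

No


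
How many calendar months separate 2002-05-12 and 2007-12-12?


From May 2002 to December 2007
5 years * 12 = 60 months, plus 7 months = 67

67 months


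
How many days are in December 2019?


December 2019

31 days


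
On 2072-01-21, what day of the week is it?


Date: January 21, 2072
Anchor: Jan 1, 2072. With p = 2072 - 1 = 2071: (p + p//4 - p//100 + p//400) mod 7 = (2071 + 517 - 20 + 5) mod 7 = 2573 mod 7 = 4 -> Friday (Mon=0 ... Sun=6)
Days into year = 21 - 1 = 20
Weekday index = (4 + 20) mod 7 = 3

Day of the week: Thursday


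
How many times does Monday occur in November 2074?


November 2074 has 30 days
Anchor: Jan 1, 2074. With p = 2074 - 1 = 2073: (p + p//4 - p//100 + p//400) mod 7 = (2073 + 518 - 20 + 5) mod 7 = 2576 mod 7 = 0 -> Monday (Mon=0 ... Sun=6)
Days before November (Jan-Oct): 304; November 1 index = (0 + 304) mod 7 = 3 -> Thursday
First Monday is November 5
Mondays: 5, 12, 19, 26

4 Mondays


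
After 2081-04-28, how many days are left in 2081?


Day of year: 118 of 365
Remaining = 365 - 118

247 days


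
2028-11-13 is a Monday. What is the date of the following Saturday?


Current: Monday
Target: Saturday
Days ahead: 5

Next Saturday: 2028-11-18


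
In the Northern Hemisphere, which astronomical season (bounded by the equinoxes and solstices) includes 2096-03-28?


Date: March 28
Astronomical Spring (approx.; exact equinox/solstice day varies by year): March 20 to June 20
March 28 falls within the Spring window

Spring


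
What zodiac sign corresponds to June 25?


Date: June 25
Conventional tropical zodiac dates: Cancer from June 21 onward; Leo starts July 23
June 25 falls within the Cancer range

Cancer


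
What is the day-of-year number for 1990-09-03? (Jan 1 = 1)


Date: September 3, 1990
Days in months 1 through 8: 243
Plus 3 days in September

Day of year: 246


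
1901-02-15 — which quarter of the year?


Month: February (month 2)
Q1: Jan-Mar, Q2: Apr-Jun, Q3: Jul-Sep, Q4: Oct-Dec

Q1


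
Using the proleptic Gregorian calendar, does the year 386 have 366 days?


Gregorian leap year rule: divisible by 4, but not by 100, unless also by 400.
386 is not divisible by 4 -> not a leap year

No


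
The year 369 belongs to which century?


Century = (year - 1) // 100 + 1
= (369 - 1) // 100 + 1
= 368 // 100 + 1
= 3 + 1

4th century


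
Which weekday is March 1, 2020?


Target: March 1, 2020
Anchor: Jan 1, 2020. With p = 2020 - 1 = 2019: (p + p//4 - p//100 + p//400) mod 7 = (2019 + 504 - 20 + 5) mod 7 = 2508 mod 7 = 2 -> Wednesday (Mon=0 ... Sun=6)
Days before March (Jan-Feb): 60 days
Weekday index = (2 + 60) mod 7 = 6

Sunday


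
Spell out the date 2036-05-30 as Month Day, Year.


ISO 2036-05-30 parses as year=2036, month=05, day=30
Month 5 -> May

May 30, 2036


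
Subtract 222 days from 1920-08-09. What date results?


Start: 1920-08-09, subtract 222 days
Back 9 days from August 9 reaches July 31, 1920 -> 213 left
July 1920 has 31 days -> back to June 30, 1920 -> 182 left
June 1920 has 30 days -> back to May 31, 1920 -> 152 left
May 1920 has 31 days -> back to April 30, 1920 -> 121 left
April 1920 has 30 days -> back to March 31, 1920 -> 91 left
March 1920 has 31 days -> back to February 29, 1920 -> 60 left
February 1920 has 29 days -> back to January 31, 1920 -> 31 left
January 1920 has 31 days -> back to December 31, 1919 -> 0 left
December 1919: 31 - 0 = 31 -> lands on December 31

Result: 1919-12-31


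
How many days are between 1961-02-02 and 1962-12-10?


From 1961-02-02 to 1962-12-10
1961-02-02: days before February = 31; day of year = 31 + 2 = 33
1962-12-10: days before December = 31 + 28 + 31 + 30 + 31 + 30 + 31 + 31 + 30 + 31 + 30 = 334 (1962 is not a leap year); day of year = 334 + 10 = 344
Rest of 1961: 365 - 33 = 332
Total = 332 + 344 = 676

676 days


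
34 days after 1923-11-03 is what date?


Start: 1923-11-03, add 34 days
November 1923 has 30 days: 30 - 3 = 27 days to November 30 -> 7 left
December 1923: 7 <= 31 -> lands on December 7

Result: 1923-12-07


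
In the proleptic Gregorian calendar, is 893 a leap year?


Gregorian leap year rule: divisible by 4, but not by 100, unless also by 400.
893 is not divisible by 4 -> not a leap year

No


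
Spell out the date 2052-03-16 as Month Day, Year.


ISO 2052-03-16 parses as year=2052, month=03, day=16
Month 3 -> March

March 16, 2052


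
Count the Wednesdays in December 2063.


December 2063 has 31 days
Anchor: Jan 1, 2063. With p = 2063 - 1 = 2062: (p + p//4 - p//100 + p//400) mod 7 = (2062 + 515 - 20 + 5) mod 7 = 2562 mod 7 = 0 -> Monday (Mon=0 ... Sun=6)
Days before December (Jan-Nov): 334; December 1 index = (0 + 334) mod 7 = 5 -> Saturday
First Wednesday is December 5
Wednesdays: 5, 12, 19, 26

4 Wednesdays


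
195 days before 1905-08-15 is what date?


Start: 1905-08-15, subtract 195 days
Back 15 days from August 15 reaches July 31, 1905 -> 180 left
July 1905 has 31 days -> back to June 30, 1905 -> 149 left
June 1905 has 30 days -> back to May 31, 1905 -> 119 left
May 1905 has 31 days -> back to April 30, 1905 -> 88 left
April 1905 has 30 days -> back to March 31, 1905 -> 58 left
March 1905 has 31 days -> back to February 28, 1905 -> 27 left
February 1905: 28 - 27 = 1 -> lands on February 1

Result: 1905-02-01


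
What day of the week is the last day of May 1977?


May 1977 has 31 days
Anchor: Jan 1, 1977. With p = 1977 - 1 = 1976: (p + p//4 - p//100 + p//400) mod 7 = (1976 + 494 - 19 + 4) mod 7 = 2455 mod 7 = 5 -> Saturday (Mon=0 ... Sun=6)
Days before May (Jan-Apr): 120; May 1 index = (5 + 120) mod 7 = 6 -> Sunday
Last day offset: 31 - 1 = 30 days
Weekday index = (6 + 30) mod 7 = 1

Tuesday, May 31


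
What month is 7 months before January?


January is month 1
1 - 7 = -6; wrap: -6 + 12 = 6

June


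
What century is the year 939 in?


Century = (year - 1) // 100 + 1
= (939 - 1) // 100 + 1
= 938 // 100 + 1
= 9 + 1

10th century


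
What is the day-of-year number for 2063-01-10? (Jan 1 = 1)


Date: January 10, 2063
No months before January
Plus 10 days in January

Day of year: 10


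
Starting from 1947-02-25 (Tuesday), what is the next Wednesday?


Current: Tuesday
Target: Wednesday
Days ahead: 1

Next Wednesday: 1947-02-26


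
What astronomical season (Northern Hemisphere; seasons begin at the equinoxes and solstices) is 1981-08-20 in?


Date: August 20
Astronomical Summer (approx.; exact equinox/solstice day varies by year): June 21 to September 21
August 20 falls within the Summer window

Summer


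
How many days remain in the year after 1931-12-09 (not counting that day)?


Day of year: 343 of 365
Remaining = 365 - 343

22 days


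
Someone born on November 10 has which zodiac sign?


Date: November 10
Conventional tropical zodiac dates: Scorpio from October 23 onward; Sagittarius starts November 22
November 10 falls within the Scorpio range

Scorpio


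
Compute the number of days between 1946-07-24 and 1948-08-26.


From 1946-07-24 to 1948-08-26
1946-07-24: days before July = 31 + 28 + 31 + 30 + 31 + 30 = 181 (1946 is not a leap year); day of year = 181 + 24 = 205
1948-08-26: days before August = 31 + 29 + 31 + 30 + 31 + 30 + 31 = 213 (1948 is a leap year); day of year = 213 + 26 = 239
Rest of 1946: 365 - 205 = 160
Full years 1947 (365): 365
Total = 160 + 365 + 239 = 764

764 days


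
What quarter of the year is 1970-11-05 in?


Month: November (month 11)
Q1: Jan-Mar, Q2: Apr-Jun, Q3: Jul-Sep, Q4: Oct-Dec

Q4


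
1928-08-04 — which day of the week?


Date: August 4, 1928
Anchor: Jan 1, 1928. With p = 1928 - 1 = 1927: (p + p//4 - p//100 + p//400) mod 7 = (1927 + 481 - 19 + 4) mod 7 = 2393 mod 7 = 6 -> Sunday (Mon=0 ... Sun=6)
Days before August (Jan-Jul): 213; offset = 213 + 4 - 1 = 216
Weekday index = (6 + 216) mod 7 = 5

Day of the week: Saturday


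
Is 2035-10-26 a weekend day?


Anchor: Jan 1, 2035. With p = 2035 - 1 = 2034: (p + p//4 - p//100 + p//400) mod 7 = (2034 + 508 - 20 + 5) mod 7 = 2527 mod 7 = 0 -> Monday (Mon=0 ... Sun=6)
Day of year: 299; offset = 298
Weekday index = (0 + 298) mod 7 = 4 -> Friday
Weekend days: Saturday, Sunday

No


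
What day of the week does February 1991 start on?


Target: February 1, 1991
Anchor: Jan 1, 1991. With p = 1991 - 1 = 1990: (p + p//4 - p//100 + p//400) mod 7 = (1990 + 497 - 19 + 4) mod 7 = 2472 mod 7 = 1 -> Tuesday (Mon=0 ... Sun=6)
Days before February (Jan): 31 days
Weekday index = (1 + 31) mod 7 = 4

Friday


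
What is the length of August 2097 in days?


August 2097

31 days


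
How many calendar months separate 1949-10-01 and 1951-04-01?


From October 1949 to April 1951
2 years * 12 = 24 months, minus 6 months = 18

18 months


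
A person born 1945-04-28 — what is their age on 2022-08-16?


Birth: 1945-04-28
Reference: 2022-08-16
Year difference: 2022 - 1945 = 77

77 years old


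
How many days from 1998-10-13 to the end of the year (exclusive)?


Day of year: 286 of 365
Remaining = 365 - 286

79 days


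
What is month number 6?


Month 6 of 12

June


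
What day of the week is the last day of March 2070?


March 2070 has 31 days
Anchor: Jan 1, 2070. With p = 2070 - 1 = 2069: (p + p//4 - p//100 + p//400) mod 7 = (2069 + 517 - 20 + 5) mod 7 = 2571 mod 7 = 2 -> Wednesday (Mon=0 ... Sun=6)
Days before March (Jan-Feb): 59; March 1 index = (2 + 59) mod 7 = 5 -> Saturday
Last day offset: 31 - 1 = 30 days
Weekday index = (5 + 30) mod 7 = 0

Monday, March 31


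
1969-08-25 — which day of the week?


Date: August 25, 1969
Anchor: Jan 1, 1969. With p = 1969 - 1 = 1968: (p + p//4 - p//100 + p//400) mod 7 = (1968 + 492 - 19 + 4) mod 7 = 2445 mod 7 = 2 -> Wednesday (Mon=0 ... Sun=6)
Days before August (Jan-Jul): 212; offset = 212 + 25 - 1 = 236
Weekday index = (2 + 236) mod 7 = 0

Day of the week: Monday


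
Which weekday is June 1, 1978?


Target: June 1, 1978
Anchor: Jan 1, 1978. With p = 1978 - 1 = 1977: (p + p//4 - p//100 + p//400) mod 7 = (1977 + 494 - 19 + 4) mod 7 = 2456 mod 7 = 6 -> Sunday (Mon=0 ... Sun=6)
Days before June (Jan-May): 151 days
Weekday index = (6 + 151) mod 7 = 3

Thursday


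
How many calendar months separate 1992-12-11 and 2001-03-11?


From December 1992 to March 2001
9 years * 12 = 108 months, minus 9 months = 99

99 months


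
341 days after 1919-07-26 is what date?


Start: 1919-07-26, add 341 days
July 1919 has 31 days: 31 - 26 = 5 days to July 31 -> 336 left
August 1919 has 31 days -> 305 left
September 1919 has 30 days -> 275 left
October 1919 has 31 days -> 244 left
November 1919 has 30 days -> 214 left
December 1919 has 31 days -> 183 left
January 1920 has 31 days -> 152 left
February 1920 has 29 days -> 123 left
March 1920 has 31 days -> 92 left
April 1920 has 30 days -> 62 left
May 1920 has 31 days -> 31 left
June 1920 has 30 days -> 1 left
July 1920: 1 <= 31 -> lands on July 1

Result: 1920-07-01


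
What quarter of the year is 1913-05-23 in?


Month: May (month 5)
Q1: Jan-Mar, Q2: Apr-Jun, Q3: Jul-Sep, Q4: Oct-Dec

Q2


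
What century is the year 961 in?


Century = (year - 1) // 100 + 1
= (961 - 1) // 100 + 1
= 960 // 100 + 1
= 9 + 1

10th century


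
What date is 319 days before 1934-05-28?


Start: 1934-05-28, subtract 319 days
Back 28 days from May 28 reaches April 30, 1934 -> 291 left
April 1934 has 30 days -> back to March 31, 1934 -> 261 left
March 1934 has 31 days -> back to February 28, 1934 -> 230 left
February 1934 has 28 days -> back to January 31, 1934 -> 202 left
January 1934 has 31 days -> back to December 31, 1933 -> 171 left
December 1933 has 31 days -> back to November 30, 1933 -> 140 left
November 1933 has 30 days -> back to October 31, 1933 -> 110 left
October 1933 has 31 days -> back to September 30, 1933 -> 79 left
September 1933 has 30 days -> back to August 31, 1933 -> 49 left
August 1933 has 31 days -> back to July 31, 1933 -> 18 left
July 1933: 31 - 18 = 13 -> lands on July 13

Result: 1933-07-13


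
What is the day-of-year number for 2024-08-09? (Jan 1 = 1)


Date: August 9, 2024
Days in months 1 through 7: 213
Plus 9 days in August

Day of year: 222


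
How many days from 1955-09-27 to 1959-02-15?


From 1955-09-27 to 1959-02-15
1955-09-27: days before September = 31 + 28 + 31 + 30 + 31 + 30 + 31 + 31 = 243 (1955 is not a leap year); day of year = 243 + 27 = 270
1959-02-15: days before February = 31; day of year = 31 + 15 = 46
Rest of 1955: 365 - 270 = 95
Full years 1956 (366), 1957 (365), 1958 (365): 1096
Total = 95 + 1096 + 46 = 1237

1237 days


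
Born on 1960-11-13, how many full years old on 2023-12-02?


Birth: 1960-11-13
Reference: 2023-12-02
Year difference: 2023 - 1960 = 63

63 years old


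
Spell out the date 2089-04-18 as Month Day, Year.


ISO 2089-04-18 parses as year=2089, month=04, day=18
Month 4 -> April

April 18, 2089


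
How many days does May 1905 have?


May 1905

31 days


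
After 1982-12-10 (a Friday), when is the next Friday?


Current: Friday
Target: Friday
Days ahead: 7

Next Friday: 1982-12-17


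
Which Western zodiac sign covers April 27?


Date: April 27
Conventional tropical zodiac dates: Taurus from April 20 onward; Gemini starts May 21
April 27 falls within the Taurus range

Taurus


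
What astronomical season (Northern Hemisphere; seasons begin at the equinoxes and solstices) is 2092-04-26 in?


Date: April 26
Astronomical Spring (approx.; exact equinox/solstice day varies by year): March 20 to June 20
April 26 falls within the Spring window

Spring


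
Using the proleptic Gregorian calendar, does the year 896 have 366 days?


Gregorian leap year rule: divisible by 4, but not by 100, unless also by 400.
896 is divisible by 4 but not 100 -> leap year

Yes


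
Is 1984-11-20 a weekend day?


Anchor: Jan 1, 1984. With p = 1984 - 1 = 1983: (p + p//4 - p//100 + p//400) mod 7 = (1983 + 495 - 19 + 4) mod 7 = 2463 mod 7 = 6 -> Sunday (Mon=0 ... Sun=6)
Day of year: 325; offset = 324
Weekday index = (6 + 324) mod 7 = 1 -> Tuesday
Weekend days: Saturday, Sunday

No


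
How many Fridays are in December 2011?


December 2011 has 31 days
Anchor: Jan 1, 2011. With p = 2011 - 1 = 2010: (p + p//4 - p//100 + p//400) mod 7 = (2010 + 502 - 20 + 5) mod 7 = 2497 mod 7 = 5 -> Saturday (Mon=0 ... Sun=6)
Days before December (Jan-Nov): 334; December 1 index = (5 + 334) mod 7 = 3 -> Thursday
First Friday is December 2
Fridays: 2, 9, 16, 23, 30

5 Fridays


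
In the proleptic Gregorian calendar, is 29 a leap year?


Gregorian leap year rule: divisible by 4, but not by 100, unless also by 400.
29 is not divisible by 4 -> not a leap year

No


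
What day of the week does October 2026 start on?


Target: October 1, 2026
Anchor: Jan 1, 2026. With p = 2026 - 1 = 2025: (p + p//4 - p//100 + p//400) mod 7 = (2025 + 506 - 20 + 5) mod 7 = 2516 mod 7 = 3 -> Thursday (Mon=0 ... Sun=6)
Days before October (Jan-Sep): 273 days
Weekday index = (3 + 273) mod 7 = 3

Thursday


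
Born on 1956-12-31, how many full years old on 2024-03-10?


Birth: 1956-12-31
Reference: 2024-03-10
Year difference: 2024 - 1956 = 68
Birthday not yet reached in 2024, subtract 1

67 years old


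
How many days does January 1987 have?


January 1987

31 days


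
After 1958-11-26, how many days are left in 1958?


Day of year: 330 of 365
Remaining = 365 - 330

35 days


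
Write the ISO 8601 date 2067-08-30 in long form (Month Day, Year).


ISO 2067-08-30 parses as year=2067, month=08, day=30
Month 8 -> August

August 30, 2067


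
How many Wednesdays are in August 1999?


August 1999 has 31 days
Anchor: Jan 1, 1999. With p = 1999 - 1 = 1998: (p + p//4 - p//100 + p//400) mod 7 = (1998 + 499 - 19 + 4) mod 7 = 2482 mod 7 = 4 -> Friday (Mon=0 ... Sun=6)
Days before August (Jan-Jul): 212; August 1 index = (4 + 212) mod 7 = 6 -> Sunday
First Wednesday is August 4
Wednesdays: 4, 11, 18, 25

4 Wednesdays


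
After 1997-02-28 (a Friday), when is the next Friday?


Current: Friday
Target: Friday
Days ahead: 7

Next Friday: 1997-03-07


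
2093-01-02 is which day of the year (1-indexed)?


Date: January 2, 2093
No months before January
Plus 2 days in January

Day of year: 2


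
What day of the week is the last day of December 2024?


December 2024 has 31 days
Anchor: Jan 1, 2024. With p = 2024 - 1 = 2023: (p + p//4 - p//100 + p//400) mod 7 = (2023 + 505 - 20 + 5) mod 7 = 2513 mod 7 = 0 -> Monday (Mon=0 ... Sun=6)
Days before December (Jan-Nov): 335; December 1 index = (0 + 335) mod 7 = 6 -> Sunday
Last day offset: 31 - 1 = 30 days
Weekday index = (6 + 30) mod 7 = 1

Tuesday, December 31


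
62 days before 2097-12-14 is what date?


Start: 2097-12-14, subtract 62 days
Back 14 days from December 14 reaches November 30, 2097 -> 48 left
November 2097 has 30 days -> back to October 31, 2097 -> 18 left
October 2097: 31 - 18 = 13 -> lands on October 13

Result: 2097-10-13


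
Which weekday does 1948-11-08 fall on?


Date: November 8, 1948
Anchor: Jan 1, 1948. With p = 1948 - 1 = 1947: (p + p//4 - p//100 + p//400) mod 7 = (1947 + 486 - 19 + 4) mod 7 = 2418 mod 7 = 3 -> Thursday (Mon=0 ... Sun=6)
Days before November (Jan-Oct): 305; offset = 305 + 8 - 1 = 312
Weekday index = (3 + 312) mod 7 = 0

Day of the week: Monday


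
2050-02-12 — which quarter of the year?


Month: February (month 2)
Q1: Jan-Mar, Q2: Apr-Jun, Q3: Jul-Sep, Q4: Oct-Dec

Q1


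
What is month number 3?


Month 3 of 12

March


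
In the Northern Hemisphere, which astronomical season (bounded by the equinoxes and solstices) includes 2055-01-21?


Date: January 21
Astronomical Winter (approx.; exact equinox/solstice day varies by year): December 21 to March 19
January 21 falls within the Winter window

Winter


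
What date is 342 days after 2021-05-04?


Start: 2021-05-04, add 342 days
May 2021 has 31 days: 31 - 4 = 27 days to May 31 -> 315 left
June 2021 has 30 days -> 285 left
July 2021 has 31 days -> 254 left
August 2021 has 31 days -> 223 left
September 2021 has 30 days -> 193 left
October 2021 has 31 days -> 162 left
November 2021 has 30 days -> 132 left
December 2021 has 31 days -> 101 left
January 2022 has 31 days -> 70 left
February 2022 has 28 days -> 42 left
March 2022 has 31 days -> 11 left
April 2022: 11 <= 30 -> lands on April 11

Result: 2022-04-11


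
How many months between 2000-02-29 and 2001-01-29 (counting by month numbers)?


From February 2000 to January 2001
1 year * 12 = 12 months, minus 1 month = 11

11 months


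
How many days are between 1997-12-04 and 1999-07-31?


From 1997-12-04 to 1999-07-31
1997-12-04: days before December = 31 + 28 + 31 + 30 + 31 + 30 + 31 + 31 + 30 + 31 + 30 = 334 (1997 is not a leap year); day of year = 334 + 4 = 338
1999-07-31: days before July = 31 + 28 + 31 + 30 + 31 + 30 = 181 (1999 is not a leap year); day of year = 181 + 31 = 212
Rest of 1997: 365 - 338 = 27
Full years 1998 (365): 365
Total = 27 + 365 + 212 = 604

604 days


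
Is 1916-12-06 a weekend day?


Anchor: Jan 1, 1916. With p = 1916 - 1 = 1915: (p + p//4 - p//100 + p//400) mod 7 = (1915 + 478 - 19 + 4) mod 7 = 2378 mod 7 = 5 -> Saturday (Mon=0 ... Sun=6)
Day of year: 341; offset = 340
Weekday index = (5 + 340) mod 7 = 2 -> Wednesday
Weekend days: Saturday, Sunday

No


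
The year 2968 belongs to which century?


Century = (year - 1) // 100 + 1
= (2968 - 1) // 100 + 1
= 2967 // 100 + 1
= 29 + 1

30th century


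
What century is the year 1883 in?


Century = (year - 1) // 100 + 1
= (1883 - 1) // 100 + 1
= 1882 // 100 + 1
= 18 + 1

19th century


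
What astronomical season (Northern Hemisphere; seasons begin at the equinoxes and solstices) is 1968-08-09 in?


Date: August 9
Astronomical Summer (approx.; exact equinox/solstice day varies by year): June 21 to September 21
August 9 falls within the Summer window

Summer


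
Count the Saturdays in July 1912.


July 1912 has 31 days
Anchor: Jan 1, 1912. With p = 1912 - 1 = 1911: (p + p//4 - p//100 + p//400) mod 7 = (1911 + 477 - 19 + 4) mod 7 = 2373 mod 7 = 0 -> Monday (Mon=0 ... Sun=6)
Days before July (Jan-Jun): 182; July 1 index = (0 + 182) mod 7 = 0 -> Monday
First Saturday is July 6
Saturdays: 6, 13, 20, 27

4 Saturdays


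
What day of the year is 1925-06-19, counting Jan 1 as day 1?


Date: June 19, 1925
Days in months 1 through 5: 151
Plus 19 days in June

Day of year: 170


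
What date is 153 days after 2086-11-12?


Start: 2086-11-12, add 153 days
November 2086 has 30 days: 30 - 12 = 18 days to November 30 -> 135 left
December 2086 has 31 days -> 104 left
January 2087 has 31 days -> 73 left
February 2087 has 28 days -> 45 left
March 2087 has 31 days -> 14 left
April 2087: 14 <= 30 -> lands on April 14

Result: 2087-04-14


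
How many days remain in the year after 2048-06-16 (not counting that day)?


Day of year: 168 of 366
Remaining = 366 - 168

198 days


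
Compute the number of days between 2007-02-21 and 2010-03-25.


From 2007-02-21 to 2010-03-25
2007-02-21: days before February = 31; day of year = 31 + 21 = 52
2010-03-25: days before March = 31 + 28 = 59 (2010 is not a leap year); day of year = 59 + 25 = 84
Rest of 2007: 365 - 52 = 313
Full years 2008 (366), 2009 (365): 731
Total = 313 + 731 + 84 = 1128

1128 days


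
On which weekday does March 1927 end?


March 1927 has 31 days
Anchor: Jan 1, 1927. With p = 1927 - 1 = 1926: (p + p//4 - p//100 + p//400) mod 7 = (1926 + 481 - 19 + 4) mod 7 = 2392 mod 7 = 5 -> Saturday (Mon=0 ... Sun=6)
Days before March (Jan-Feb): 59; March 1 index = (5 + 59) mod 7 = 1 -> Tuesday
Last day offset: 31 - 1 = 30 days
Weekday index = (1 + 30) mod 7 = 3

Thursday, March 31


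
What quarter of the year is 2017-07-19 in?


Month: July (month 7)
Q1: Jan-Mar, Q2: Apr-Jun, Q3: Jul-Sep, Q4: Oct-Dec

Q3


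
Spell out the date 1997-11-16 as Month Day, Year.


ISO 1997-11-16 parses as year=1997, month=11, day=16
Month 11 -> November

November 16, 1997


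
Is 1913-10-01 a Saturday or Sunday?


Anchor: Jan 1, 1913. With p = 1913 - 1 = 1912: (p + p//4 - p//100 + p//400) mod 7 = (1912 + 478 - 19 + 4) mod 7 = 2375 mod 7 = 2 -> Wednesday (Mon=0 ... Sun=6)
Day of year: 274; offset = 273
Weekday index = (2 + 273) mod 7 = 2 -> Wednesday
Weekend days: Saturday, Sunday

No


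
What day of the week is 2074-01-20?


Date: January 20, 2074
Anchor: Jan 1, 2074. With p = 2074 - 1 = 2073: (p + p//4 - p//100 + p//400) mod 7 = (2073 + 518 - 20 + 5) mod 7 = 2576 mod 7 = 0 -> Monday (Mon=0 ... Sun=6)
Days into year = 20 - 1 = 19
Weekday index = (0 + 19) mod 7 = 5

Day of the week: Saturday


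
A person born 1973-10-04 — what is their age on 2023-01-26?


Birth: 1973-10-04
Reference: 2023-01-26
Year difference: 2023 - 1973 = 50
Birthday not yet reached in 2023, subtract 1

49 years old


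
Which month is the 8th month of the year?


Month 8 of 12

August


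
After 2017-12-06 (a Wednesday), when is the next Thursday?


Current: Wednesday
Target: Thursday
Days ahead: 1

Next Thursday: 2017-12-07


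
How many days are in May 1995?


May 1995

31 days


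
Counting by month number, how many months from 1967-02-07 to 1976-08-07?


From February 1967 to August 1976
9 years * 12 = 108 months, plus 6 months = 114

114 months


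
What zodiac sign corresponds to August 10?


Date: August 10
Conventional tropical zodiac dates: Leo from July 23 onward; Virgo starts August 23
August 10 falls within the Leo range

Leo


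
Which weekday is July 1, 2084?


Target: July 1, 2084
Anchor: Jan 1, 2084. With p = 2084 - 1 = 2083: (p + p//4 - p//100 + p//400) mod 7 = (2083 + 520 - 20 + 5) mod 7 = 2588 mod 7 = 5 -> Saturday (Mon=0 ... Sun=6)
Days before July (Jan-Jun): 182 days
Weekday index = (5 + 182) mod 7 = 5

Saturday


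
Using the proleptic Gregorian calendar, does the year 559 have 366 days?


Gregorian leap year rule: divisible by 4, but not by 100, unless also by 400.
559 is not divisible by 4 -> not a leap year

No


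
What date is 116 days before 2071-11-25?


Start: 2071-11-25, subtract 116 days
Back 25 days from November 25 reaches October 31, 2071 -> 91 left
October 2071 has 31 days -> back to September 30, 2071 -> 60 left
September 2071 has 30 days -> back to August 31, 2071 -> 30 left
August 2071: 31 - 30 = 1 -> lands on August 1

Result: 2071-08-01


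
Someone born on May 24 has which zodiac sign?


Date: May 24
Conventional tropical zodiac dates: Gemini from May 21 onward; Cancer starts June 21
May 24 falls within the Gemini range

Gemini


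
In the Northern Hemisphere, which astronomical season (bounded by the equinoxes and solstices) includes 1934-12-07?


Date: December 7
Astronomical Autumn (approx.; exact equinox/solstice day varies by year): September 22 to December 20
December 7 falls within the Autumn window

Autumn


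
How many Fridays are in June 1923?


June 1923 has 30 days
Anchor: Jan 1, 1923. With p = 1923 - 1 = 1922: (p + p//4 - p//100 + p//400) mod 7 = (1922 + 480 - 19 + 4) mod 7 = 2387 mod 7 = 0 -> Monday (Mon=0 ... Sun=6)
Days before June (Jan-May): 151; June 1 index = (0 + 151) mod 7 = 4 -> Friday
First Friday is June 1
Fridays: 1, 8, 15, 22, 29

5 Fridays


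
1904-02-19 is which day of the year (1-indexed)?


Date: February 19, 1904
Days in months 1 through 1: 31
Plus 19 days in February

Day of year: 50


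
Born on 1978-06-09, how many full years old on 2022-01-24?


Birth: 1978-06-09
Reference: 2022-01-24
Year difference: 2022 - 1978 = 44
Birthday not yet reached in 2022, subtract 1

43 years old


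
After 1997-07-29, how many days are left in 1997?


Day of year: 210 of 365
Remaining = 365 - 210

155 days


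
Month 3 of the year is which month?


Month 3 of 12

March


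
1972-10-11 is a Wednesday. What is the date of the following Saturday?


Current: Wednesday
Target: Saturday
Days ahead: 3

Next Saturday: 1972-10-14


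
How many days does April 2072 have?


April 2072

30 days


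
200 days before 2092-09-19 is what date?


Start: 2092-09-19, subtract 200 days
Back 19 days from September 19 reaches August 31, 2092 -> 181 left
August 2092 has 31 days -> back to July 31, 2092 -> 150 left
July 2092 has 31 days -> back to June 30, 2092 -> 119 left
June 2092 has 30 days -> back to May 31, 2092 -> 89 left
May 2092 has 31 days -> back to April 30, 2092 -> 58 left
April 2092 has 30 days -> back to March 31, 2092 -> 28 left
March 2092: 31 - 28 = 3 -> lands on March 3

Result: 2092-03-03


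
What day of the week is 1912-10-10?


Date: October 10, 1912
Anchor: Jan 1, 1912. With p = 1912 - 1 = 1911: (p + p//4 - p//100 + p//400) mod 7 = (1911 + 477 - 19 + 4) mod 7 = 2373 mod 7 = 0 -> Monday (Mon=0 ... Sun=6)
Days before October (Jan-Sep): 274; offset = 274 + 10 - 1 = 283
Weekday index = (0 + 283) mod 7 = 3

Day of the week: Thursday


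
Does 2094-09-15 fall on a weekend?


Anchor: Jan 1, 2094. With p = 2094 - 1 = 2093: (p + p//4 - p//100 + p//400) mod 7 = (2093 + 523 - 20 + 5) mod 7 = 2601 mod 7 = 4 -> Friday (Mon=0 ... Sun=6)
Day of year: 258; offset = 257
Weekday index = (4 + 257) mod 7 = 2 -> Wednesday
Weekend days: Saturday, Sunday

No


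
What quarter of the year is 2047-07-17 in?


Month: July (month 7)
Q1: Jan-Mar, Q2: Apr-Jun, Q3: Jul-Sep, Q4: Oct-Dec

Q3


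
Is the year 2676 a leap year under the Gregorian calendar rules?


Gregorian leap year rule: divisible by 4, but not by 100, unless also by 400.
2676 is divisible by 4 but not 100 -> leap year

Yes


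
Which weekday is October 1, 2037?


Target: October 1, 2037
Anchor: Jan 1, 2037. With p = 2037 - 1 = 2036: (p + p//4 - p//100 + p//400) mod 7 = (2036 + 509 - 20 + 5) mod 7 = 2530 mod 7 = 3 -> Thursday (Mon=0 ... Sun=6)
Days before October (Jan-Sep): 273 days
Weekday index = (3 + 273) mod 7 = 3

Thursday


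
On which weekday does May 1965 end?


May 1965 has 31 days
Anchor: Jan 1, 1965. With p = 1965 - 1 = 1964: (p + p//4 - p//100 + p//400) mod 7 = (1964 + 491 - 19 + 4) mod 7 = 2440 mod 7 = 4 -> Friday (Mon=0 ... Sun=6)
Days before May (Jan-Apr): 120; May 1 index = (4 + 120) mod 7 = 5 -> Saturday
Last day offset: 31 - 1 = 30 days
Weekday index = (5 + 30) mod 7 = 0

Monday, May 31


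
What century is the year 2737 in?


Century = (year - 1) // 100 + 1
= (2737 - 1) // 100 + 1
= 2736 // 100 + 1
= 27 + 1

28th century


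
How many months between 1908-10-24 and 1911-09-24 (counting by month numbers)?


From October 1908 to September 1911
3 years * 12 = 36 months, minus 1 month = 35

35 months


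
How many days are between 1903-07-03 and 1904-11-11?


From 1903-07-03 to 1904-11-11
1903-07-03: days before July = 31 + 28 + 31 + 30 + 31 + 30 = 181 (1903 is not a leap year); day of year = 181 + 3 = 184
1904-11-11: days before November = 31 + 29 + 31 + 30 + 31 + 30 + 31 + 31 + 30 + 31 = 305 (1904 is a leap year); day of year = 305 + 11 = 316
Rest of 1903: 365 - 184 = 181
Total = 181 + 316 = 497

497 days


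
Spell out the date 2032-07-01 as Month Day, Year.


ISO 2032-07-01 parses as year=2032, month=07, day=01
Month 7 -> July

July 1, 2032


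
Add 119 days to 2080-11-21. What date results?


Start: 2080-11-21, add 119 days
November 2080 has 30 days: 30 - 21 = 9 days to November 30 -> 110 left
December 2080 has 31 days -> 79 left
January 2081 has 31 days -> 48 left
February 2081 has 28 days -> 20 left
March 2081: 20 <= 31 -> lands on March 20

Result: 2081-03-20


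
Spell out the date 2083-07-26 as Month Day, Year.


ISO 2083-07-26 parses as year=2083, month=07, day=26
Month 7 -> July

July 26, 2083


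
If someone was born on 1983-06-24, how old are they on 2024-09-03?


Birth: 1983-06-24
Reference: 2024-09-03
Year difference: 2024 - 1983 = 41

41 years old


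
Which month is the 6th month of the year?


Month 6 of 12

June


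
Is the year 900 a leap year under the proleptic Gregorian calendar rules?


Gregorian leap year rule: divisible by 4, but not by 100, unless also by 400.
900 is divisible by 100 but not 400 -> not a leap year

No


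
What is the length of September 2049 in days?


September 2049

30 days


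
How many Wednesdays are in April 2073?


April 2073 has 30 days
Anchor: Jan 1, 2073. With p = 2073 - 1 = 2072: (p + p//4 - p//100 + p//400) mod 7 = (2072 + 518 - 20 + 5) mod 7 = 2575 mod 7 = 6 -> Sunday (Mon=0 ... Sun=6)
Days before April (Jan-Mar): 90; April 1 index = (6 + 90) mod 7 = 5 -> Saturday
First Wednesday is April 5
Wednesdays: 5, 12, 19, 26

4 Wednesdays


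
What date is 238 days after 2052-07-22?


Start: 2052-07-22, add 238 days
July 2052 has 31 days: 31 - 22 = 9 days to July 31 -> 229 left
August 2052 has 31 days -> 198 left
September 2052 has 30 days -> 168 left
October 2052 has 31 days -> 137 left
November 2052 has 30 days -> 107 left
December 2052 has 31 days -> 76 left
January 2053 has 31 days -> 45 left
February 2053 has 28 days -> 17 left
March 2053: 17 <= 31 -> lands on March 17

Result: 2053-03-17


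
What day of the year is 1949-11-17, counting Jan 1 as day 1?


Date: November 17, 1949
Days in months 1 through 10: 304
Plus 17 days in November

Day of year: 321


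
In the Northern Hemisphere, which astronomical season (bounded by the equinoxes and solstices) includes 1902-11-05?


Date: November 5
Astronomical Autumn (approx.; exact equinox/solstice day varies by year): September 22 to December 20
November 5 falls within the Autumn window

Autumn


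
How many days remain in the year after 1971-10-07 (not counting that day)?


Day of year: 280 of 365
Remaining = 365 - 280

85 days


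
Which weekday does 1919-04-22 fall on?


Date: April 22, 1919
Anchor: Jan 1, 1919. With p = 1919 - 1 = 1918: (p + p//4 - p//100 + p//400) mod 7 = (1918 + 479 - 19 + 4) mod 7 = 2382 mod 7 = 2 -> Wednesday (Mon=0 ... Sun=6)
Days before April (Jan-Mar): 90; offset = 90 + 22 - 1 = 111
Weekday index = (2 + 111) mod 7 = 1

Day of the week: Tuesday


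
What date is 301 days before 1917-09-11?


Start: 1917-09-11, subtract 301 days
Back 11 days from September 11 reaches August 31, 1917 -> 290 left
August 1917 has 31 days -> back to July 31, 1917 -> 259 left
July 1917 has 31 days -> back to June 30, 1917 -> 228 left
June 1917 has 30 days -> back to May 31, 1917 -> 198 left
May 1917 has 31 days -> back to April 30, 1917 -> 167 left
April 1917 has 30 days -> back to March 31, 1917 -> 137 left
March 1917 has 31 days -> back to February 28, 1917 -> 106 left
February 1917 has 28 days -> back to January 31, 1917 -> 78 left
January 1917 has 31 days -> back to December 31, 1916 -> 47 left
December 1916 has 31 days -> back to November 30, 1916 -> 16 left
November 1916: 30 - 16 = 14 -> lands on November 14

Result: 1916-11-14


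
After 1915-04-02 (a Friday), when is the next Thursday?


Current: Friday
Target: Thursday
Days ahead: 6

Next Thursday: 1915-04-08


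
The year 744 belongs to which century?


Century = (year - 1) // 100 + 1
= (744 - 1) // 100 + 1
= 743 // 100 + 1
= 7 + 1

8th century
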